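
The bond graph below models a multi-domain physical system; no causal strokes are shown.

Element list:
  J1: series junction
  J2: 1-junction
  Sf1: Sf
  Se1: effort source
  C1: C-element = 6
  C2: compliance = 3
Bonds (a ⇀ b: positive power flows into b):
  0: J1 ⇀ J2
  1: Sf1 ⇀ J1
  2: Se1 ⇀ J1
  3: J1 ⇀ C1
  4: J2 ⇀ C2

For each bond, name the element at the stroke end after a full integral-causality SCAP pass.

β0 stroke at J1
β1 stroke at Sf1
β2 stroke at J1
β3 stroke at J1
β4 stroke at J2

bond 1 stroke at Sf1  (Sf1 fixes flow; stroke at Sf1)
bond 2 stroke at J1  (Se1 fixes effort; stroke away)
bond 0 stroke at J1  (J1 flow already set via bond 1)
bond 3 stroke at J1  (1-jn J1 has f-setter on 1)
bond 4 stroke at J2  (J2: bond 0 brought flow, rest push out)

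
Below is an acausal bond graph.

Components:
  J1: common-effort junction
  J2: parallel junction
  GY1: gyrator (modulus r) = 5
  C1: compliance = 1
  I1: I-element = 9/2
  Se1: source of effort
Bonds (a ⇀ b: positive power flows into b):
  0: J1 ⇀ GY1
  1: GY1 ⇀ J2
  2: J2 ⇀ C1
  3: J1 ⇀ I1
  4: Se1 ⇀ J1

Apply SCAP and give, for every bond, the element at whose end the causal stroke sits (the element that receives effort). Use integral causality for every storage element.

bond 4 stroke at J1  (Se1: effort source, stroke at far end)
bond 0 stroke at GY1  (J1 effort already set via bond 4)
bond 3 stroke at I1  (J1 effort already set via bond 4)
bond 1 stroke at GY1  (GY1 both-in/both-out from 0)
bond 2 stroke at J2  (only one effort-in slot at J2)

b0 →GY1
b1 →GY1
b2 →J2
b3 →I1
b4 →J1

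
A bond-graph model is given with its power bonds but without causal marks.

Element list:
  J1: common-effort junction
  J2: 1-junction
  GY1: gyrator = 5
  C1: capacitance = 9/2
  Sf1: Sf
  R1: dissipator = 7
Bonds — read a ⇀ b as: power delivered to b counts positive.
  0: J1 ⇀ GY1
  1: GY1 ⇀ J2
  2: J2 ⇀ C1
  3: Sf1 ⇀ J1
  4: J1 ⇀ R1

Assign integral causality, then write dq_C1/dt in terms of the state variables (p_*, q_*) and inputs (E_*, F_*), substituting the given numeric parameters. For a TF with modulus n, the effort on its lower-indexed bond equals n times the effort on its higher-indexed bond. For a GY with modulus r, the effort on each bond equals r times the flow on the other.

dq_C1/dt = 7*F_Sf1/5 - 14*q_C1/225

β3 |Sf1  (Sf1: flow source, stroke at near end)
β2 |J2  (C1: C, integral causality)
β1 |GY1  (only one flow-in slot at J2)
β0 |GY1  (GY1 both-in/both-out from 1)
β4 |J1  (J1: last free bond brings effort in)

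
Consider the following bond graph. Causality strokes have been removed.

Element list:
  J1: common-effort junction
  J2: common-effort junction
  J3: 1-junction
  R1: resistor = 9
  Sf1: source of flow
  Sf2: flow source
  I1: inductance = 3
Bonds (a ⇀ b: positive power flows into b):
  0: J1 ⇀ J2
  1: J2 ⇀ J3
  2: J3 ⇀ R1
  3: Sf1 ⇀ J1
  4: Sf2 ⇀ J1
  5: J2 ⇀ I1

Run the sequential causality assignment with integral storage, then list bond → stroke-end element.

bond 3 stroke at Sf1  (Sf1: flow source, stroke at near end)
bond 4 stroke at Sf2  (Sf2: flow source, stroke at near end)
bond 0 stroke at J1  (J1 needs exactly one e-in)
bond 5 stroke at I1  (I1 outputs flow p/I1)
bond 1 stroke at J2  (only one effort-in slot at J2)
bond 2 stroke at J3  (common-f at J3 fixed by 1)

#0 stroke→J1
#1 stroke→J2
#2 stroke→J3
#3 stroke→Sf1
#4 stroke→Sf2
#5 stroke→I1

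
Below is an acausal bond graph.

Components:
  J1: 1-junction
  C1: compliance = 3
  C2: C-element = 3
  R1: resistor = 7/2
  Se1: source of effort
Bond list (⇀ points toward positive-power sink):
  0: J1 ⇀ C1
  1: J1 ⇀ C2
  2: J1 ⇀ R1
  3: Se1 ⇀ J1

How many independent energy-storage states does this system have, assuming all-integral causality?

2  (C1, C2 all integral)

bond 3 →J1  (Se1 (Se) sets effort on bond)
bond 0 →J1  (C1: C, integral causality)
bond 1 →J1  (prefer integral on C2)
bond 2 →R1  (only one flow-in slot at J1)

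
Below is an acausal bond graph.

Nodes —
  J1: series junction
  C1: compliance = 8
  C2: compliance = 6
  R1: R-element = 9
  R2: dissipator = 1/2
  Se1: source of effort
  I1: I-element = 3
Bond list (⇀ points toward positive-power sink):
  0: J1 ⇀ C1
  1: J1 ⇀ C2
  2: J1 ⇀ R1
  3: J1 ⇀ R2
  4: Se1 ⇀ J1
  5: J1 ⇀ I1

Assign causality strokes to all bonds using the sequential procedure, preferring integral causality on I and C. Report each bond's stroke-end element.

β0 stroke→J1
β1 stroke→J1
β2 stroke→J1
β3 stroke→J1
β4 stroke→J1
β5 stroke→I1

β4 →J1  (Se1 (Se) sets effort on bond)
β0 →J1  (C1 integral (e out))
β1 →J1  (C2 outputs effort q/C2)
β5 →I1  (I1 integral (f out))
β2 →J1  (J1: bond 5 brought flow, rest push out)
β3 →J1  (1-jn J1 has f-setter on 5)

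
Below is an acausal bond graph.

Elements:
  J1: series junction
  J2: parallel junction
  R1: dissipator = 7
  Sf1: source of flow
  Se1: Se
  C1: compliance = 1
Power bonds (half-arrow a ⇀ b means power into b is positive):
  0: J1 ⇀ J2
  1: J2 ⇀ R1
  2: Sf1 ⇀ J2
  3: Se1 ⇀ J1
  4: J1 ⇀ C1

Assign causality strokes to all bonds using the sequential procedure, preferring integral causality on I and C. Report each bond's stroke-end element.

b2 |Sf1  (source Sf1 imposes f)
b3 |J1  (Se1 (Se) sets effort on bond)
b4 |J1  (C1: C, integral causality)
b0 |J2  (closing 1-jn rule on J1)
b1 |R1  (J2 effort already set via bond 0)

β0 stroke→J2
β1 stroke→R1
β2 stroke→Sf1
β3 stroke→J1
β4 stroke→J1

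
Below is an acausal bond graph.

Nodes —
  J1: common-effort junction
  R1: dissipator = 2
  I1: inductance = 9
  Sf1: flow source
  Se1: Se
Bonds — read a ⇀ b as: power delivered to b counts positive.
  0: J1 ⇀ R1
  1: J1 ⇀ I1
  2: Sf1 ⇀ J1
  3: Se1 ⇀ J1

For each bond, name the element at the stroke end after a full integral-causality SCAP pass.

β2 stroke→Sf1  (source Sf1 imposes f)
β3 stroke→J1  (source Se1 imposes e)
β0 stroke→R1  (J1 effort already set via bond 3)
β1 stroke→I1  (0-jn J1 has e-setter on 3)

b0 stroke→R1
b1 stroke→I1
b2 stroke→Sf1
b3 stroke→J1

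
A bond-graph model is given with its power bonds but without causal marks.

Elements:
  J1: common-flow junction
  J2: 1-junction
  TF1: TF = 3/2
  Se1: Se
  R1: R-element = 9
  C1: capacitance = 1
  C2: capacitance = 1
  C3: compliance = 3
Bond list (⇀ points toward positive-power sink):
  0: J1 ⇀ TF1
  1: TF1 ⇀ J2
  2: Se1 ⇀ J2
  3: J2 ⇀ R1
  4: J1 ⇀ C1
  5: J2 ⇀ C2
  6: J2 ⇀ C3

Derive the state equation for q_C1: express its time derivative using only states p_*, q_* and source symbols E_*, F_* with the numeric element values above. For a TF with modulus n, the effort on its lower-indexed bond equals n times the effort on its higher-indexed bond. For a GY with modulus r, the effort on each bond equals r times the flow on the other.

b2 →J2  (Se1: effort source, stroke at far end)
b4 →J1  (C1: C, integral causality)
b0 →TF1  (closing 1-jn rule on J1)
b1 →J2  (TF1 one-in-one-out from 0)
b5 →J2  (C2 integral (e out))
b6 →J2  (C3: C, integral causality)
b3 →R1  (J2 needs exactly one f-in)

dq_C1/dt = 2*E_Se1/27 - 4*q_C1/81 - 2*q_C2/27 - 2*q_C3/81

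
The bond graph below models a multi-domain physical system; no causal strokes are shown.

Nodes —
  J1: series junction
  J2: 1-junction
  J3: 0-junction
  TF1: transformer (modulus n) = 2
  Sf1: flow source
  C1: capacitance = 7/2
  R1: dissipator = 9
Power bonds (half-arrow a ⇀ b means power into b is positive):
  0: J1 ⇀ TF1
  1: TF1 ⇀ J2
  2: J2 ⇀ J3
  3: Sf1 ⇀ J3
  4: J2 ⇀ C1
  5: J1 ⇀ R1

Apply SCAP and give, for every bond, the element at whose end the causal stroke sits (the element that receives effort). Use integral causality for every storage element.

β3 stroke→Sf1  (Sf1: flow source, stroke at near end)
β2 stroke→J3  (closing 0-jn rule on J3)
β1 stroke→J2  (common-f at J2 fixed by 2)
β4 stroke→J2  (J2 flow already set via bond 2)
β0 stroke→TF1  (TF1 one-in-one-out from 1)
β5 stroke→J1  (J1 flow already set via bond 0)

b0 →TF1
b1 →J2
b2 →J3
b3 →Sf1
b4 →J2
b5 →J1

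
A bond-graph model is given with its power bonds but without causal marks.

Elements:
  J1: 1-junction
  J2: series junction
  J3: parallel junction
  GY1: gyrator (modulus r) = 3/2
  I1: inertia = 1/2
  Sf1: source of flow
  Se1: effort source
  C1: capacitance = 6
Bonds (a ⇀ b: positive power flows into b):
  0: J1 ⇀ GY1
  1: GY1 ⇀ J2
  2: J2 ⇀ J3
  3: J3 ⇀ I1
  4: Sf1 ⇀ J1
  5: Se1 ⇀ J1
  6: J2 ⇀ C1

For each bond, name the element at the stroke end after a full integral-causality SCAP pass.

β4 |Sf1  (Sf1 (Sf) sets flow on bond)
β5 |J1  (Se1 (Se) sets effort on bond)
β0 |J1  (1-jn J1 has f-setter on 4)
β1 |J2  (through GY1, causality inverts; strokes same side of GY1)
β3 |I1  (prefer integral on I1)
β2 |J3  (closing 0-jn rule on J3)
β6 |J2  (J2: bond 2 brought flow, rest push out)

b0 →J1
b1 →J2
b2 →J3
b3 →I1
b4 →Sf1
b5 →J1
b6 →J2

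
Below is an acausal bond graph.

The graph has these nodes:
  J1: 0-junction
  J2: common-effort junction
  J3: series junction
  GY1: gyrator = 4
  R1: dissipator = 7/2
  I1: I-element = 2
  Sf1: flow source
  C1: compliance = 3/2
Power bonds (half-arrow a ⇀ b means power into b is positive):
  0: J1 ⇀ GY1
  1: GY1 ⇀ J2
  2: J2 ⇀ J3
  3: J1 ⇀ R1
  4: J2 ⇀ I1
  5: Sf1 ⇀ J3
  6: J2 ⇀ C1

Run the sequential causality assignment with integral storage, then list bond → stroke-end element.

#5 stroke at Sf1  (Sf1: flow source, stroke at near end)
#2 stroke at J3  (common-f at J3 fixed by 5)
#4 stroke at I1  (I1 outputs flow p/I1)
#6 stroke at J2  (C1 integral (e out))
#1 stroke at GY1  (J2 effort already set via bond 6)
#0 stroke at GY1  (GY1 both-in/both-out from 1)
#3 stroke at J1  (closing 0-jn rule on J1)

bond 0 →GY1
bond 1 →GY1
bond 2 →J3
bond 3 →J1
bond 4 →I1
bond 5 →Sf1
bond 6 →J2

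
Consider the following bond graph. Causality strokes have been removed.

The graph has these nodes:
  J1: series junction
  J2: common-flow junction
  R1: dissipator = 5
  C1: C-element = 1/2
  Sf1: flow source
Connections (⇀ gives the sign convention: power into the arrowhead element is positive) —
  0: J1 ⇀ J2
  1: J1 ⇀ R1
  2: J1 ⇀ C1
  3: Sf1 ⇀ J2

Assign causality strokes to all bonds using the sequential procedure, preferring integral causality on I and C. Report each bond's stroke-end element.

bond 0 stroke→J2
bond 1 stroke→J1
bond 2 stroke→J1
bond 3 stroke→Sf1

β3 |Sf1  (Sf1 fixes flow; stroke at Sf1)
β0 |J2  (1-jn J2 has f-setter on 3)
β1 |J1  (common-f at J1 fixed by 0)
β2 |J1  (J1 flow already set via bond 0)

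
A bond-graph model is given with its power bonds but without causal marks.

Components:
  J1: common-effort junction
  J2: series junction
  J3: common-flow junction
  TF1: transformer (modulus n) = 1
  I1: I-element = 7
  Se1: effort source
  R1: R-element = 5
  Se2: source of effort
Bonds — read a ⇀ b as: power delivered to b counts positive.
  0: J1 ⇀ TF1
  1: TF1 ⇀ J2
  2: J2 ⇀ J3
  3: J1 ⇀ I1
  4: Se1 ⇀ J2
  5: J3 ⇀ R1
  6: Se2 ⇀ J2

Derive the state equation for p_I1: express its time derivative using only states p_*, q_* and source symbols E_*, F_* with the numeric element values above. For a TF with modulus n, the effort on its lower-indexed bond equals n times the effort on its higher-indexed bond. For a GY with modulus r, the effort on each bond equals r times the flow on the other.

#4 →J2  (Se1 fixes effort; stroke away)
#6 →J2  (Se2: effort source, stroke at far end)
#3 →I1  (prefer integral on I1)
#0 →J1  (J1 needs exactly one e-in)
#1 →TF1  (TF TF1: opposite of bond 0)
#2 →J2  (J2 flow already set via bond 1)
#5 →J3  (J3 flow already set via bond 2)

dp_I1/dt = -E_Se1 - E_Se2 - 5*p_I1/7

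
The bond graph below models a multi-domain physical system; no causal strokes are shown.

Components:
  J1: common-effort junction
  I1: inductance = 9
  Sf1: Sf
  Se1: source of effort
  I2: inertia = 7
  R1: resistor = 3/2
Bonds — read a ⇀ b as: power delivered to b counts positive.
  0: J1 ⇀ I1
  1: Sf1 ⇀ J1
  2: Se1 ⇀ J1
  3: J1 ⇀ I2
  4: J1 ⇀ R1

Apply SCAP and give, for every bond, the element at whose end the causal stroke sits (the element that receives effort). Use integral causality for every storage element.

β0 →I1
β1 →Sf1
β2 →J1
β3 →I2
β4 →R1

b1 stroke→Sf1  (Sf1: flow source, stroke at near end)
b2 stroke→J1  (source Se1 imposes e)
b0 stroke→I1  (J1: bond 2 brought effort, rest push out)
b3 stroke→I2  (J1: bond 2 brought effort, rest push out)
b4 stroke→R1  (0-jn J1 has e-setter on 2)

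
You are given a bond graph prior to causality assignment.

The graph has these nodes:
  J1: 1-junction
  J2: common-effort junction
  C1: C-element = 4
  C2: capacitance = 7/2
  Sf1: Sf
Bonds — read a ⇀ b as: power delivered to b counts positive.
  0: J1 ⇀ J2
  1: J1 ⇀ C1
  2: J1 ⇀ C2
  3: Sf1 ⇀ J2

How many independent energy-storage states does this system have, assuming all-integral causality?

bond 3 stroke at Sf1  (source Sf1 imposes f)
bond 0 stroke at J2  (only one effort-in slot at J2)
bond 1 stroke at J1  (1-jn J1 has f-setter on 0)
bond 2 stroke at J1  (common-f at J1 fixed by 0)

2  (C1, C2 all integral)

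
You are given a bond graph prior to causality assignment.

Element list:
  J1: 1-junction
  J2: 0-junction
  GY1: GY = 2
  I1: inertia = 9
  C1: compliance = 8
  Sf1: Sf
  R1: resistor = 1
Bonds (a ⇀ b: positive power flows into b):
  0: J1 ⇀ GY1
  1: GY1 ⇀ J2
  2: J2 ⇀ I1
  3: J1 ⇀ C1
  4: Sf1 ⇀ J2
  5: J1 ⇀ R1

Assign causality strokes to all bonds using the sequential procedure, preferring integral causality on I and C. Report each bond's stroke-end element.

#4 stroke→Sf1  (Sf1 (Sf) sets flow on bond)
#2 stroke→I1  (I1: I, integral causality)
#1 stroke→J2  (only one effort-in slot at J2)
#0 stroke→J1  (GY GY1: same side as bond 1)
#3 stroke→J1  (C1 outputs effort q/C1)
#5 stroke→R1  (only one flow-in slot at J1)

bond 0 |J1
bond 1 |J2
bond 2 |I1
bond 3 |J1
bond 4 |Sf1
bond 5 |R1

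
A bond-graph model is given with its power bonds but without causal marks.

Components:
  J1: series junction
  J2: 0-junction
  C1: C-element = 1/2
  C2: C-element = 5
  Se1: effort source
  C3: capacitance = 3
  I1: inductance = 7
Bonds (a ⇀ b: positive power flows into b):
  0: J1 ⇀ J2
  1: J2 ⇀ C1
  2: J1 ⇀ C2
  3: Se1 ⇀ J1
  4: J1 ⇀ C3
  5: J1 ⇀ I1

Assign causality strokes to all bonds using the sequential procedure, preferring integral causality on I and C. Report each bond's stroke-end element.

bond 3 stroke at J1  (Se1 fixes effort; stroke away)
bond 1 stroke at J2  (prefer integral on C1)
bond 0 stroke at J1  (J2 effort already set via bond 1)
bond 2 stroke at J1  (C2 integral (e out))
bond 4 stroke at J1  (C3: C, integral causality)
bond 5 stroke at I1  (closing 1-jn rule on J1)

bond 0 stroke at J1
bond 1 stroke at J2
bond 2 stroke at J1
bond 3 stroke at J1
bond 4 stroke at J1
bond 5 stroke at I1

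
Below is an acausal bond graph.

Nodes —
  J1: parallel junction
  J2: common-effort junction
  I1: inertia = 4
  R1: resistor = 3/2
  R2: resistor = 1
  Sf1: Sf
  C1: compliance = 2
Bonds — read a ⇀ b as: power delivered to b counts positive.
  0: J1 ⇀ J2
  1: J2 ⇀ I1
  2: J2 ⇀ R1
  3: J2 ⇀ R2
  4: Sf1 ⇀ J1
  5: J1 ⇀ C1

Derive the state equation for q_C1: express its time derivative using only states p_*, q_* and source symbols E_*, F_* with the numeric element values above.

bond 4 stroke→Sf1  (source Sf1 imposes f)
bond 1 stroke→I1  (I1 integral (f out))
bond 5 stroke→J1  (C1: C, integral causality)
bond 0 stroke→J2  (common-e at J1 fixed by 5)
bond 2 stroke→R1  (common-e at J2 fixed by 0)
bond 3 stroke→R2  (0-jn J2 has e-setter on 0)

dq_C1/dt = F_Sf1 - p_I1/4 - 5*q_C1/6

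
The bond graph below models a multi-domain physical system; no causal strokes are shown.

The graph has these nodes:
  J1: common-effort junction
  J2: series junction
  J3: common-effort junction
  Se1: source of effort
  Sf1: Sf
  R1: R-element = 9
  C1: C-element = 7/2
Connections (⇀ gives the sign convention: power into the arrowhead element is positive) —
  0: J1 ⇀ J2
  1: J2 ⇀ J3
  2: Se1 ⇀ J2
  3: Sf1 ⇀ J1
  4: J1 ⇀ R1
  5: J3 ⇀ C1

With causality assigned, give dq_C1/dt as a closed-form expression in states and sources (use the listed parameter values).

b2 |J2  (Se1: effort source, stroke at far end)
b3 |Sf1  (Sf1: flow source, stroke at near end)
b5 |J3  (C1 outputs effort q/C1)
b1 |J2  (J3 effort already set via bond 5)
b0 |J1  (only one flow-in slot at J2)
b4 |R1  (0-jn J1 has e-setter on 0)

dq_C1/dt = E_Se1/9 + F_Sf1 - 2*q_C1/63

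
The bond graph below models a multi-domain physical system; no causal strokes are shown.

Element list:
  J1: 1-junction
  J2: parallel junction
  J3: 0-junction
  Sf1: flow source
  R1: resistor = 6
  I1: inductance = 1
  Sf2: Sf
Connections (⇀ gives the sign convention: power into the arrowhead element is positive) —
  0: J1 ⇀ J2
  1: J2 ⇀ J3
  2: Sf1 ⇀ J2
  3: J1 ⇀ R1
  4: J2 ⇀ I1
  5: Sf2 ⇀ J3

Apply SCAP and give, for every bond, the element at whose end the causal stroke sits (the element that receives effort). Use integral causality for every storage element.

b0 stroke→J2
b1 stroke→J3
b2 stroke→Sf1
b3 stroke→J1
b4 stroke→I1
b5 stroke→Sf2

#2 stroke at Sf1  (Sf1: flow source, stroke at near end)
#5 stroke at Sf2  (Sf2: flow source, stroke at near end)
#1 stroke at J3  (closing 0-jn rule on J3)
#4 stroke at I1  (I1 outputs flow p/I1)
#0 stroke at J2  (closing 0-jn rule on J2)
#3 stroke at J1  (1-jn J1 has f-setter on 0)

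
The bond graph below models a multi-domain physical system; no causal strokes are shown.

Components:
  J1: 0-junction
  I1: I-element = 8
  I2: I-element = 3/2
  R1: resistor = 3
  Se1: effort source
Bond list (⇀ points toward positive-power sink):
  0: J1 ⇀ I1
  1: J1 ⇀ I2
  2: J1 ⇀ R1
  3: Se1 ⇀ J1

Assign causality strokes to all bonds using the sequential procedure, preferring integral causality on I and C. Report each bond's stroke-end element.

bond 3 stroke→J1  (Se1 fixes effort; stroke away)
bond 0 stroke→I1  (0-jn J1 has e-setter on 3)
bond 1 stroke→I2  (J1: bond 3 brought effort, rest push out)
bond 2 stroke→R1  (J1 effort already set via bond 3)

#0 →I1
#1 →I2
#2 →R1
#3 →J1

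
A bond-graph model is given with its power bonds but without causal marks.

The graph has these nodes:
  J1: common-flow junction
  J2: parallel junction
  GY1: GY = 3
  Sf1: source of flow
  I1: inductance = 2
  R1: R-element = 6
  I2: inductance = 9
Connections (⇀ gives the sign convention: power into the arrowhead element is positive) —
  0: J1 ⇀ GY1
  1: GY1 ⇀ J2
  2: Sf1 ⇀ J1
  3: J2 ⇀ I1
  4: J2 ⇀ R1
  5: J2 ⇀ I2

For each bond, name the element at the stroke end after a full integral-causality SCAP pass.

b0 stroke at J1
b1 stroke at J2
b2 stroke at Sf1
b3 stroke at I1
b4 stroke at R1
b5 stroke at I2

#2 →Sf1  (Sf1 (Sf) sets flow on bond)
#0 →J1  (J1 flow already set via bond 2)
#1 →J2  (GY GY1: same side as bond 0)
#3 →I1  (J2 effort already set via bond 1)
#4 →R1  (common-e at J2 fixed by 1)
#5 →I2  (0-jn J2 has e-setter on 1)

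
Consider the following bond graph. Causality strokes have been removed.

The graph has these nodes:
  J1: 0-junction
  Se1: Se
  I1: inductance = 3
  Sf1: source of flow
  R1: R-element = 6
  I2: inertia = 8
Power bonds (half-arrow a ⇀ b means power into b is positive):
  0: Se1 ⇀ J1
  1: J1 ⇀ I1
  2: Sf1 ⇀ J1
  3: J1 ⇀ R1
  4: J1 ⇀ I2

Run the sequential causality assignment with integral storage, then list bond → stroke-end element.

bond 0 |J1  (Se1 fixes effort; stroke away)
bond 2 |Sf1  (Sf1 fixes flow; stroke at Sf1)
bond 1 |I1  (0-jn J1 has e-setter on 0)
bond 3 |R1  (common-e at J1 fixed by 0)
bond 4 |I2  (J1: bond 0 brought effort, rest push out)

#0 |J1
#1 |I1
#2 |Sf1
#3 |R1
#4 |I2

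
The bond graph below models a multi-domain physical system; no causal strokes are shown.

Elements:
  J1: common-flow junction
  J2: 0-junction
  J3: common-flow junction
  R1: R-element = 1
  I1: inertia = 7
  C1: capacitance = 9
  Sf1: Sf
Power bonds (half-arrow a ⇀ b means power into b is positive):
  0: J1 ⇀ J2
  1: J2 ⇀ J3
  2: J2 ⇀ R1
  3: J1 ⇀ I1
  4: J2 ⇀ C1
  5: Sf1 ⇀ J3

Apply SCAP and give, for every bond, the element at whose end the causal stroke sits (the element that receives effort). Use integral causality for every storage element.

#0 stroke→J1
#1 stroke→J3
#2 stroke→R1
#3 stroke→I1
#4 stroke→J2
#5 stroke→Sf1

β5 →Sf1  (Sf1: flow source, stroke at near end)
β1 →J3  (J3: bond 5 brought flow, rest push out)
β3 →I1  (I1 integral (f out))
β0 →J1  (J1 flow already set via bond 3)
β4 →J2  (C1 outputs effort q/C1)
β2 →R1  (0-jn J2 has e-setter on 4)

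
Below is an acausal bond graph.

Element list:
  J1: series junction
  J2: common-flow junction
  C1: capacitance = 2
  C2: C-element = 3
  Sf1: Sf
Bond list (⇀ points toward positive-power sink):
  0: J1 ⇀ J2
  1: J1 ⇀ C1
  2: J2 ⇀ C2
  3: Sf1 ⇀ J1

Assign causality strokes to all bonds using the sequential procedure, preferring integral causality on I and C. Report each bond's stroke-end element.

#3 stroke→Sf1  (Sf1 (Sf) sets flow on bond)
#0 stroke→J1  (1-jn J1 has f-setter on 3)
#1 stroke→J1  (1-jn J1 has f-setter on 3)
#2 stroke→J2  (common-f at J2 fixed by 0)

bond 0 stroke→J1
bond 1 stroke→J1
bond 2 stroke→J2
bond 3 stroke→Sf1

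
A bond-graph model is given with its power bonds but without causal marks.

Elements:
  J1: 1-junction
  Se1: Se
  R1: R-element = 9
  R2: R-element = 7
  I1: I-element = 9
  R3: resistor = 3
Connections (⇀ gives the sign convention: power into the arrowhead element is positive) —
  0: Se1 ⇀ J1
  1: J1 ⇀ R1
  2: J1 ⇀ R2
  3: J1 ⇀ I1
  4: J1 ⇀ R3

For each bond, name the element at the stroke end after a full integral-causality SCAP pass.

b0 stroke at J1
b1 stroke at J1
b2 stroke at J1
b3 stroke at I1
b4 stroke at J1

β0 stroke→J1  (source Se1 imposes e)
β3 stroke→I1  (I1 outputs flow p/I1)
β1 stroke→J1  (1-jn J1 has f-setter on 3)
β2 stroke→J1  (common-f at J1 fixed by 3)
β4 stroke→J1  (J1: bond 3 brought flow, rest push out)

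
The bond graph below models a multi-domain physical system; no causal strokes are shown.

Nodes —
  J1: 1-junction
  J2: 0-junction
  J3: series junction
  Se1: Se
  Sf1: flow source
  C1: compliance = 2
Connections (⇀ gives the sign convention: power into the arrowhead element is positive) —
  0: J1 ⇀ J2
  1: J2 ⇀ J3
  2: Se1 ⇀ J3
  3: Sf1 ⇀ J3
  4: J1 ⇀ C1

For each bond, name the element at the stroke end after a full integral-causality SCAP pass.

b0 →J2
b1 →J3
b2 →J3
b3 →Sf1
b4 →J1

bond 2 stroke→J3  (Se1 (Se) sets effort on bond)
bond 3 stroke→Sf1  (Sf1 fixes flow; stroke at Sf1)
bond 1 stroke→J3  (J3 flow already set via bond 3)
bond 0 stroke→J2  (only one effort-in slot at J2)
bond 4 stroke→J1  (J1 flow already set via bond 0)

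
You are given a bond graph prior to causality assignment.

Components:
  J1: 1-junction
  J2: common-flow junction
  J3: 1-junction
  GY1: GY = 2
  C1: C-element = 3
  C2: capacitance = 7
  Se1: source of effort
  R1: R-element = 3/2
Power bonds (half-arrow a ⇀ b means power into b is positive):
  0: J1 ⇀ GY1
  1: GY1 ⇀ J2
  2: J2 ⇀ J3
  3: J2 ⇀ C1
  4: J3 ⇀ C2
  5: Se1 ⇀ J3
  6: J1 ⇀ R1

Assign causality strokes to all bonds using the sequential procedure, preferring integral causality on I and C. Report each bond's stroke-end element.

β5 →J3  (Se1 fixes effort; stroke away)
β3 →J2  (C1 outputs effort q/C1)
β4 →J3  (C2 integral (e out))
β2 →J2  (J3 needs exactly one f-in)
β1 →GY1  (J2: last free bond brings flow in)
β0 →GY1  (GY GY1: same side as bond 1)
β6 →J1  (J1: bond 0 brought flow, rest push out)

b0 →GY1
b1 →GY1
b2 →J2
b3 →J2
b4 →J3
b5 →J3
b6 →J1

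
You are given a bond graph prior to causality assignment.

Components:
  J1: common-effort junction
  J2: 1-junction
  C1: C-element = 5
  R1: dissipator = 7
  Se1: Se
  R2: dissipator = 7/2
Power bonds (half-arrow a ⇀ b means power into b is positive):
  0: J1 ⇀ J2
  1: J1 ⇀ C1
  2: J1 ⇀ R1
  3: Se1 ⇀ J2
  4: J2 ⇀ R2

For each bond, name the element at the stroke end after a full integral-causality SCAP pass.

β3 →J2  (source Se1 imposes e)
β1 →J1  (C1 outputs effort q/C1)
β0 →J2  (J1 effort already set via bond 1)
β2 →R1  (common-e at J1 fixed by 1)
β4 →R2  (J2: last free bond brings flow in)

bond 0 |J2
bond 1 |J1
bond 2 |R1
bond 3 |J2
bond 4 |R2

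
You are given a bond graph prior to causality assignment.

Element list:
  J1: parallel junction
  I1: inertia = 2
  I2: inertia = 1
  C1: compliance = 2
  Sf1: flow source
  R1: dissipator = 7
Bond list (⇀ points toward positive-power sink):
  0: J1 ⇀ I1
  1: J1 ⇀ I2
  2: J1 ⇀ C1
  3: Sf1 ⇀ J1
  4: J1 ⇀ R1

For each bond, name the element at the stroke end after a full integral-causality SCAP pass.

b3 stroke→Sf1  (Sf1 (Sf) sets flow on bond)
b0 stroke→I1  (I1 outputs flow p/I1)
b1 stroke→I2  (I2: I, integral causality)
b2 stroke→J1  (C1 outputs effort q/C1)
b4 stroke→R1  (0-jn J1 has e-setter on 2)

b0 stroke at I1
b1 stroke at I2
b2 stroke at J1
b3 stroke at Sf1
b4 stroke at R1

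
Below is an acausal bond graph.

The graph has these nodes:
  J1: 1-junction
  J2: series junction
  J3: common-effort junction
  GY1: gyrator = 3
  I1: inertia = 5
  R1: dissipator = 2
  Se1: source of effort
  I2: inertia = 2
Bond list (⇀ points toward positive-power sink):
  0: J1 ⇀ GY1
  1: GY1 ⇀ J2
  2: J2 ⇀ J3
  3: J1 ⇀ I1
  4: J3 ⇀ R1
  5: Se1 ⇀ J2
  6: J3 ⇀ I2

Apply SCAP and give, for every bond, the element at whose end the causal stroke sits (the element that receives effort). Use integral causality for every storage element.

β0 →J1
β1 →J2
β2 →J3
β3 →I1
β4 →R1
β5 →J2
β6 →I2

bond 5 →J2  (source Se1 imposes e)
bond 3 →I1  (I1 integral (f out))
bond 0 →J1  (J1 flow already set via bond 3)
bond 1 →J2  (GY1 both-in/both-out from 0)
bond 2 →J3  (J2 needs exactly one f-in)
bond 4 →R1  (J3: bond 2 brought effort, rest push out)
bond 6 →I2  (0-jn J3 has e-setter on 2)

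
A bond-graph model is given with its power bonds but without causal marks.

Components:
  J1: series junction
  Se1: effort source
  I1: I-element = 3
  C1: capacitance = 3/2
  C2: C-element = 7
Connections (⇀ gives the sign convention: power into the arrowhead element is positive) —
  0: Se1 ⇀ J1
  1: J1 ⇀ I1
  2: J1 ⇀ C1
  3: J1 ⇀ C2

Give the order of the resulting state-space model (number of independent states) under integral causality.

bond 0 stroke→J1  (Se1 fixes effort; stroke away)
bond 1 stroke→I1  (I1 outputs flow p/I1)
bond 2 stroke→J1  (J1 flow already set via bond 1)
bond 3 stroke→J1  (1-jn J1 has f-setter on 1)

3  (C1, C2, I1 all integral)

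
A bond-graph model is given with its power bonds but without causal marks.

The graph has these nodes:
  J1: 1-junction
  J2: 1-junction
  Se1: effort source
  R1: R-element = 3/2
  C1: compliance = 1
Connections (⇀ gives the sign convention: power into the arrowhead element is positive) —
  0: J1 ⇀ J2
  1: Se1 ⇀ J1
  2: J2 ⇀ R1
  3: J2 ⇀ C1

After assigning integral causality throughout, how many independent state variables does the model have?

bond 1 →J1  (Se1 (Se) sets effort on bond)
bond 0 →J2  (closing 1-jn rule on J1)
bond 3 →J2  (C1 integral (e out))
bond 2 →R1  (J2 needs exactly one f-in)

1  (C1 all integral)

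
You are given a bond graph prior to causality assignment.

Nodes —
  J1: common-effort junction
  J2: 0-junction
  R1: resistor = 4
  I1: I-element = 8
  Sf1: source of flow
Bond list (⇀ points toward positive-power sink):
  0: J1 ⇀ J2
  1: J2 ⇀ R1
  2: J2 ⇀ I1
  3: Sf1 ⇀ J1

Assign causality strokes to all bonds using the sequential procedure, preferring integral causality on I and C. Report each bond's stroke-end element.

#3 stroke→Sf1  (Sf1 (Sf) sets flow on bond)
#0 stroke→J1  (J1: last free bond brings effort in)
#2 stroke→I1  (I1: I, integral causality)
#1 stroke→J2  (J2: last free bond brings effort in)

bond 0 |J1
bond 1 |J2
bond 2 |I1
bond 3 |Sf1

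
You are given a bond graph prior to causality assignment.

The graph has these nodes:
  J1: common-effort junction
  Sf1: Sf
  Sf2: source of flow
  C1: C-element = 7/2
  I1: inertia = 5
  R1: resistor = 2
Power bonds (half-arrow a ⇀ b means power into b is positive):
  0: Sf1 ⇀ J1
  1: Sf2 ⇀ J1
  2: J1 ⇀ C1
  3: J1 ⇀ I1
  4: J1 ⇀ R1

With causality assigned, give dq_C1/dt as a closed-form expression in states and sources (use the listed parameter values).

b0 stroke at Sf1  (Sf1 fixes flow; stroke at Sf1)
b1 stroke at Sf2  (Sf2 (Sf) sets flow on bond)
b2 stroke at J1  (prefer integral on C1)
b3 stroke at I1  (J1 effort already set via bond 2)
b4 stroke at R1  (0-jn J1 has e-setter on 2)

dq_C1/dt = F_Sf1 + F_Sf2 - p_I1/5 - q_C1/7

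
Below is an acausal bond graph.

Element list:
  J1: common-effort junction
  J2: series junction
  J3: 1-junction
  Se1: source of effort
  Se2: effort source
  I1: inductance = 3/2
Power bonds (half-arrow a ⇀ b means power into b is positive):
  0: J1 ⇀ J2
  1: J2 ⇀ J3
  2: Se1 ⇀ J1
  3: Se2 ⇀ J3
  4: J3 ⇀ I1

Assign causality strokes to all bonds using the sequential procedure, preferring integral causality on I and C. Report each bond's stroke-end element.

b2 →J1  (Se1: effort source, stroke at far end)
b3 →J3  (Se2 fixes effort; stroke away)
b0 →J2  (0-jn J1 has e-setter on 2)
b1 →J3  (closing 1-jn rule on J2)
b4 →I1  (only one flow-in slot at J3)

#0 →J2
#1 →J3
#2 →J1
#3 →J3
#4 →I1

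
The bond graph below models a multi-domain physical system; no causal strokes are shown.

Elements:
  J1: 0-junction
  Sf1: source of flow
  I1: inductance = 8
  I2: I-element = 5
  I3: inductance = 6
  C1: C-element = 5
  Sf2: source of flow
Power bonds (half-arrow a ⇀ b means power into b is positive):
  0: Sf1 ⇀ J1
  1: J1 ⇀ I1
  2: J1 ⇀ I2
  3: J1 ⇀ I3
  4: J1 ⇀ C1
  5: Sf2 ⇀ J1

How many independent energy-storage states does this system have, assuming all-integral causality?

b0 |Sf1  (Sf1 fixes flow; stroke at Sf1)
b5 |Sf2  (Sf2 (Sf) sets flow on bond)
b1 |I1  (prefer integral on I1)
b2 |I2  (I2: I, integral causality)
b3 |I3  (I3: I, integral causality)
b4 |J1  (J1 needs exactly one e-in)

4  (C1, I1, I2, I3 all integral)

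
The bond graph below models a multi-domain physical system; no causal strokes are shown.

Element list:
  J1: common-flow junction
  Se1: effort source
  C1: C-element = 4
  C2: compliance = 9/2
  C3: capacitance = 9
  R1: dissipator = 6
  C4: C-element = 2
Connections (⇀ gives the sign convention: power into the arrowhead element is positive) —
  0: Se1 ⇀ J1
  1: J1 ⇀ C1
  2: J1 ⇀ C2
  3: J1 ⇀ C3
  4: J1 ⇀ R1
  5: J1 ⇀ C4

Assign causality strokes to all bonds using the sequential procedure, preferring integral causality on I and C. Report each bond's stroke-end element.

bond 0 |J1  (Se1: effort source, stroke at far end)
bond 1 |J1  (C1 outputs effort q/C1)
bond 2 |J1  (C2: C, integral causality)
bond 3 |J1  (prefer integral on C3)
bond 5 |J1  (C4 outputs effort q/C4)
bond 4 |R1  (J1 needs exactly one f-in)

bond 0 →J1
bond 1 →J1
bond 2 →J1
bond 3 →J1
bond 4 →R1
bond 5 →J1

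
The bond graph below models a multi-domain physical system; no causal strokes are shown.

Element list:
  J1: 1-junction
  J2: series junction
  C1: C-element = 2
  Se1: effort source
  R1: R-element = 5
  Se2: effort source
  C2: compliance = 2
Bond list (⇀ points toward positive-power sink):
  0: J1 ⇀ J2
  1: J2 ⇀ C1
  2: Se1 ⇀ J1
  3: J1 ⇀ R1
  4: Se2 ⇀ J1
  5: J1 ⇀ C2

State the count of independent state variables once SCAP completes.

2  (C1, C2 all integral)

bond 2 stroke at J1  (Se1 (Se) sets effort on bond)
bond 4 stroke at J1  (Se2 (Se) sets effort on bond)
bond 1 stroke at J2  (C1 outputs effort q/C1)
bond 0 stroke at J1  (only one flow-in slot at J2)
bond 5 stroke at J1  (C2: C, integral causality)
bond 3 stroke at R1  (J1 needs exactly one f-in)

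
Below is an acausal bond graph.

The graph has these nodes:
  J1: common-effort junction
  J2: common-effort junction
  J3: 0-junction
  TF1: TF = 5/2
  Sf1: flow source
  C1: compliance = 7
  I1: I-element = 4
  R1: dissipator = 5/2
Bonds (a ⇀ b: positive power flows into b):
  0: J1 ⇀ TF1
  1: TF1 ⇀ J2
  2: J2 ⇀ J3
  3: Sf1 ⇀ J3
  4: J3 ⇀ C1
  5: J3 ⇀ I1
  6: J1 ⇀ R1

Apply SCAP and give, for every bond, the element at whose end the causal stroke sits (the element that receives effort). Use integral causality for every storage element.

#0 →J1
#1 →TF1
#2 →J2
#3 →Sf1
#4 →J3
#5 →I1
#6 →R1

bond 3 stroke→Sf1  (Sf1 fixes flow; stroke at Sf1)
bond 4 stroke→J3  (prefer integral on C1)
bond 2 stroke→J2  (common-e at J3 fixed by 4)
bond 5 stroke→I1  (J3 effort already set via bond 4)
bond 1 stroke→TF1  (0-jn J2 has e-setter on 2)
bond 0 stroke→J1  (through TF1, causality passes straight; one stroke at TF1)
bond 6 stroke→R1  (common-e at J1 fixed by 0)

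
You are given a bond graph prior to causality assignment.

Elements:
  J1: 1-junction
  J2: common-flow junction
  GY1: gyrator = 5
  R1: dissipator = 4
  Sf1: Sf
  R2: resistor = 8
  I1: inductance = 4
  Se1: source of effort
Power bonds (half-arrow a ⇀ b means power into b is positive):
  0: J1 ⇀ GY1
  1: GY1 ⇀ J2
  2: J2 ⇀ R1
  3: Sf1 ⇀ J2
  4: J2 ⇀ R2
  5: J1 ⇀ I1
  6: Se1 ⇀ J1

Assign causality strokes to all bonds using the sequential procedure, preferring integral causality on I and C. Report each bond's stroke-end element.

#3 stroke→Sf1  (Sf1 (Sf) sets flow on bond)
#6 stroke→J1  (Se1 fixes effort; stroke away)
#1 stroke→J2  (common-f at J2 fixed by 3)
#2 stroke→J2  (common-f at J2 fixed by 3)
#4 stroke→J2  (1-jn J2 has f-setter on 3)
#0 stroke→J1  (GY1: gyrator matches bond 1)
#5 stroke→I1  (only one flow-in slot at J1)

β0 stroke at J1
β1 stroke at J2
β2 stroke at J2
β3 stroke at Sf1
β4 stroke at J2
β5 stroke at I1
β6 stroke at J1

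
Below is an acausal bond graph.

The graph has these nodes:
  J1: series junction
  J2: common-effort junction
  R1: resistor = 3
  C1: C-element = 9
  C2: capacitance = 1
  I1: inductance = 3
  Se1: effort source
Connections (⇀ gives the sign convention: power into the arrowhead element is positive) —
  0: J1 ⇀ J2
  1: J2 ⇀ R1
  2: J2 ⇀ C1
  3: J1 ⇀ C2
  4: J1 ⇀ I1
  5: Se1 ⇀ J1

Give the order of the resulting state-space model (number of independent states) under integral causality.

3  (C1, C2, I1 all integral)

β5 stroke→J1  (source Se1 imposes e)
β2 stroke→J2  (C1 outputs effort q/C1)
β0 stroke→J1  (J2: bond 2 brought effort, rest push out)
β1 stroke→R1  (J2 effort already set via bond 2)
β3 stroke→J1  (C2 outputs effort q/C2)
β4 stroke→I1  (only one flow-in slot at J1)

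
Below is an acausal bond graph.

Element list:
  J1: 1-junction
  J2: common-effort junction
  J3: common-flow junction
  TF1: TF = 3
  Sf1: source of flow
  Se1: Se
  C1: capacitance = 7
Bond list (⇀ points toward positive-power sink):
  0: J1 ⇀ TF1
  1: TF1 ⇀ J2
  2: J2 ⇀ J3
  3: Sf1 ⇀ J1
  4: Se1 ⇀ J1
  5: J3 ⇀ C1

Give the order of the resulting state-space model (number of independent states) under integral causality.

bond 3 stroke at Sf1  (Sf1 (Sf) sets flow on bond)
bond 4 stroke at J1  (Se1: effort source, stroke at far end)
bond 0 stroke at J1  (J1: bond 3 brought flow, rest push out)
bond 1 stroke at TF1  (TF1: transformer flips bond 0)
bond 2 stroke at J2  (closing 0-jn rule on J2)
bond 5 stroke at J3  (1-jn J3 has f-setter on 2)

1  (C1 all integral)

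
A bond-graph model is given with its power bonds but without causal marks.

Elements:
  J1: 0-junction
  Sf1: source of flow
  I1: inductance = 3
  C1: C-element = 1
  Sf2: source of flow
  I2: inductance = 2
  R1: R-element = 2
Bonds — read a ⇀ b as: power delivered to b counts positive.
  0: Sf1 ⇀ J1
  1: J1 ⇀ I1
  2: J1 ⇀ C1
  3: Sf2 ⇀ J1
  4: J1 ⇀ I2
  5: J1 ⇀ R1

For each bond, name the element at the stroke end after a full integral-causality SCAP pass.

β0 stroke→Sf1
β1 stroke→I1
β2 stroke→J1
β3 stroke→Sf2
β4 stroke→I2
β5 stroke→R1

#0 |Sf1  (Sf1 fixes flow; stroke at Sf1)
#3 |Sf2  (Sf2 fixes flow; stroke at Sf2)
#1 |I1  (prefer integral on I1)
#2 |J1  (C1: C, integral causality)
#4 |I2  (common-e at J1 fixed by 2)
#5 |R1  (common-e at J1 fixed by 2)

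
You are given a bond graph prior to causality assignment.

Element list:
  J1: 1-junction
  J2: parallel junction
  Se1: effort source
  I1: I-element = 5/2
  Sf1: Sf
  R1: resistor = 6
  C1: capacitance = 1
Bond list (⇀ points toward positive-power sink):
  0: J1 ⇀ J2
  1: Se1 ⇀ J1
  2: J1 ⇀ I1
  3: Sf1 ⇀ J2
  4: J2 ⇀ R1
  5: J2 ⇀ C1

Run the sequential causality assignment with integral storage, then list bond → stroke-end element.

#1 stroke→J1  (source Se1 imposes e)
#3 stroke→Sf1  (Sf1 fixes flow; stroke at Sf1)
#2 stroke→I1  (I1: I, integral causality)
#0 stroke→J1  (1-jn J1 has f-setter on 2)
#5 stroke→J2  (C1: C, integral causality)
#4 stroke→R1  (J2: bond 5 brought effort, rest push out)

#0 →J1
#1 →J1
#2 →I1
#3 →Sf1
#4 →R1
#5 →J2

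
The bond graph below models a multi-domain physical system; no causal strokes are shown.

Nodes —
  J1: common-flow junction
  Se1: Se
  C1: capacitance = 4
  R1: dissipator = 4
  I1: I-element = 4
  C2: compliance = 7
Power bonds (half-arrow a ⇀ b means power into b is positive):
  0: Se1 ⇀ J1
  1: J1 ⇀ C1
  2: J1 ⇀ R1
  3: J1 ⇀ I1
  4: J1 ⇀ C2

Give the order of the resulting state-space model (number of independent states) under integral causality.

β0 stroke at J1  (Se1 fixes effort; stroke away)
β1 stroke at J1  (C1: C, integral causality)
β3 stroke at I1  (prefer integral on I1)
β2 stroke at J1  (1-jn J1 has f-setter on 3)
β4 stroke at J1  (J1: bond 3 brought flow, rest push out)

3  (C1, C2, I1 all integral)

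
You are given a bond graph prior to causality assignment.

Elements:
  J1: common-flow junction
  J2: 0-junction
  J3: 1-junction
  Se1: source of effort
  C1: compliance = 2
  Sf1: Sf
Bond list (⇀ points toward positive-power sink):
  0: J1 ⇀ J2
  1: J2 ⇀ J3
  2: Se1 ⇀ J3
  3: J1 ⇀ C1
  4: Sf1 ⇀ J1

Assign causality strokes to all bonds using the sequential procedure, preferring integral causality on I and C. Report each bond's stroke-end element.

b2 →J3  (source Se1 imposes e)
b4 →Sf1  (Sf1 fixes flow; stroke at Sf1)
b0 →J1  (J1: bond 4 brought flow, rest push out)
b3 →J1  (J1: bond 4 brought flow, rest push out)
b1 →J2  (J2 needs exactly one e-in)

#0 →J1
#1 →J2
#2 →J3
#3 →J1
#4 →Sf1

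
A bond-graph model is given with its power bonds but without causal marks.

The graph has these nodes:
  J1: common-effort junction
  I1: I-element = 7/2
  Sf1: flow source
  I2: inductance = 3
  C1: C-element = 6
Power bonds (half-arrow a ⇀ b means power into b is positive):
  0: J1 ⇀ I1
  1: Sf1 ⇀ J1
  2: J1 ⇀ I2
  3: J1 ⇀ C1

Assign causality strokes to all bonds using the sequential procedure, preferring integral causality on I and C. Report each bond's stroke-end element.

#0 →I1
#1 →Sf1
#2 →I2
#3 →J1

b1 stroke at Sf1  (Sf1 fixes flow; stroke at Sf1)
b0 stroke at I1  (I1 outputs flow p/I1)
b2 stroke at I2  (I2 integral (f out))
b3 stroke at J1  (closing 0-jn rule on J1)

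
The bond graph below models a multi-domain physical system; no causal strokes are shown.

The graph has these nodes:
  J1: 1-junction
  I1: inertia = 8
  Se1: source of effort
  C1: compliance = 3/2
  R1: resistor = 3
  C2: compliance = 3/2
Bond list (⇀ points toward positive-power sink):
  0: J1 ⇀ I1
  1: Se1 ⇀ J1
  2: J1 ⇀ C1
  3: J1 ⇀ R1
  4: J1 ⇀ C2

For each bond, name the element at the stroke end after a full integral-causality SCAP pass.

β0 stroke→I1
β1 stroke→J1
β2 stroke→J1
β3 stroke→J1
β4 stroke→J1

#1 stroke→J1  (Se1: effort source, stroke at far end)
#0 stroke→I1  (I1 integral (f out))
#2 stroke→J1  (J1: bond 0 brought flow, rest push out)
#3 stroke→J1  (J1: bond 0 brought flow, rest push out)
#4 stroke→J1  (1-jn J1 has f-setter on 0)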